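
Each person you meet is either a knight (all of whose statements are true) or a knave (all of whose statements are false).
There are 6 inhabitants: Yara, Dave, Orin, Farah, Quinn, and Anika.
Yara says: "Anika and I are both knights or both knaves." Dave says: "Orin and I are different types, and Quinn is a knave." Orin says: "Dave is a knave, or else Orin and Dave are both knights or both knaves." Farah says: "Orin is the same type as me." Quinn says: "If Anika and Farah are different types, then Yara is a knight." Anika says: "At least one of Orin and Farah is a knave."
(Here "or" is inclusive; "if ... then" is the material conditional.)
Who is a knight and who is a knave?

Yara is a knight, Dave is a knave, Orin is a knight, Farah is a knave, Quinn is a knight, and Anika is a knight.

Since Yara is a knight, "Anika and I are both knights or both knaves" needs to be true, which holds.
Dave is a knave, so "Orin and I are different types, and Quinn is a knave" must be false — and it is.
Orin is a knight, so "Dave is a knave, or else Orin and Dave are both knights or both knaves" must be true — and it is.
As a knave, Farah's statement "Orin is the same type as me" should be false; it is.
Quinn is a knight, and the claim "if Anika and Farah are different types, then Yara is a knight" is indeed true.
Anika is a knight, so "at least one of Orin and Farah is a knave" must be true — and it is.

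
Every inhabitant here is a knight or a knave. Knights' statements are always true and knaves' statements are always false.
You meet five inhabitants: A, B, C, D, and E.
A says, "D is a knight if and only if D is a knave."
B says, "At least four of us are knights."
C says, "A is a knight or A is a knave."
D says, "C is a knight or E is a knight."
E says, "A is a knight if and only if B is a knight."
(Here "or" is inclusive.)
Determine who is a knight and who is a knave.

A is a knave, B is a knave, C is a knight, D is a knight, and E is a knight.

A is a knave, and the claim "D is a knight if and only if D is a knave" is indeed false.
Since B is a knave, "at least four of us are knights" needs to be false, which holds.
Since C is a knight, "A is a knight or A is a knave" needs to be true, which holds.
D is a knight, and the claim "C is a knight or E is a knight" is indeed true.
As a knight, E's statement "A is a knight if and only if B is a knight" should be true; it is.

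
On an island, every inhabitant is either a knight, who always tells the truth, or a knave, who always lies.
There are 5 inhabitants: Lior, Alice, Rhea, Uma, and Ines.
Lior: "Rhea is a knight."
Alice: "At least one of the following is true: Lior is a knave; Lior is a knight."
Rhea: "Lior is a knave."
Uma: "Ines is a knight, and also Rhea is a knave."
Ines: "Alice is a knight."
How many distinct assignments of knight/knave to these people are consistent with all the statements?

0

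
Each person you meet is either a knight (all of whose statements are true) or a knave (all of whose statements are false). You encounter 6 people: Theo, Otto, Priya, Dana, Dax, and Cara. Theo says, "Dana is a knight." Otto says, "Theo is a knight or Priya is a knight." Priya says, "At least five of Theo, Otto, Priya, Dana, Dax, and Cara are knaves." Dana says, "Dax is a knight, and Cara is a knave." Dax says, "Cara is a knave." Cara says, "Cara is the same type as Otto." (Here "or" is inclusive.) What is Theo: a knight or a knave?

Theo is a knight.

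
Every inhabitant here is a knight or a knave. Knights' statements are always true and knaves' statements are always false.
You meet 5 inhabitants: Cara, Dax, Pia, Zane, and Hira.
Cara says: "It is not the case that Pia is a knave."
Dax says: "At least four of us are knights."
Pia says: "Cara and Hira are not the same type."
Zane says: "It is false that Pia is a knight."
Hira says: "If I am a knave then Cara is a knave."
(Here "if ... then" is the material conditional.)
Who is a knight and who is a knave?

As a knight, Cara's statement "it is not the case that Pia is a knave" should be true; it is.
Dax is a knave, so "at least four of us are knights" must be False — and it is.
Pia is a knight, and the claim "Cara and Hira are not the same type" is indeed true.
Since Zane is a knave, "it is false that Pia is a knight" needs to be False, which holds.
Hira is a knave, and the claim "if I am a knave then Cara is a knave" is indeed False.

Cara is a knight, Dax is a knave, Pia is a knight, Zane is a knave, and Hira is a knave.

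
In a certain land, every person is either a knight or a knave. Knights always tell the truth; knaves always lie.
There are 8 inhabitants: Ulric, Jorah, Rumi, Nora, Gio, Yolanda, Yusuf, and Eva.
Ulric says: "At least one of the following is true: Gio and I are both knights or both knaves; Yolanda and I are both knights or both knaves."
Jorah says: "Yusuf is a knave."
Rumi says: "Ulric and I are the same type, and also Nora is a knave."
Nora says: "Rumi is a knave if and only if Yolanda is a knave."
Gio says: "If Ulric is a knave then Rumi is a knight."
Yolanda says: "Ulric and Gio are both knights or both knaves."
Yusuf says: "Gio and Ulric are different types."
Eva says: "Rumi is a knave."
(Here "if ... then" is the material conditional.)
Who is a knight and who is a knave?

Ulric is a knight, so "at least one of the following is true: Gio and I are both knights or both knaves; Yolanda and I are both knights or both knaves" must be True — and it is.
As a knight, Jorah's statement "Yusuf is a knave" should be True; it is.
Since Rumi is a knave, "Ulric and I are the same type, and also Nora is a knave" needs to be false, which holds.
Nora is a knave, and the claim "Rumi is a knave if and only if Yolanda is a knave" is indeed false.
Since Gio is a knight, "if Ulric is a knave then Rumi is a knight" needs to be True, which holds.
Yolanda is a knight; "Ulric and Gio are both knights or both knaves" is True, as required.
Yusuf (knave): "Gio and Ulric are different types" — false. ✓
Eva is a knight, so "Rumi is a knave" must be True — and it is.

Ulric is a knight, Jorah is a knight, Rumi is a knave, Nora is a knave, Gio is a knight, Yolanda is a knight, Yusuf is a knave, and Eva is a knight.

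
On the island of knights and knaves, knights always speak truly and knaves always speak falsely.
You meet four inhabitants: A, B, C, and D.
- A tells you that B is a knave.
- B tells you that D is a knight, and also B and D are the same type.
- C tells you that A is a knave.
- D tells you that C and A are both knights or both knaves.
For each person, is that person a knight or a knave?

A is a knight, B is a knave, C is a knave, and D is a knave.

A is a knight, and the claim "B is a knave" is indeed True.
As a knave, B's statement "D is a knight, and also B and D are the same type" should be False; it is.
Since C is a knave, "A is a knave" needs to be False, which holds.
D is a knave, so "C and A are both knights or both knaves" must be False — and it is.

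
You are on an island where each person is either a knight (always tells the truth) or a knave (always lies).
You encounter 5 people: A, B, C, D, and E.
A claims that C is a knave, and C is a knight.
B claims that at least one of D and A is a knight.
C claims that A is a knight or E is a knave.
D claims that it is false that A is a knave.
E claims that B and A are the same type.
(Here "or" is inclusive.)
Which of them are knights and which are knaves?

As a knave, A's statement "C is a knave, and C is a knight" should be false; it is.
B is a knave, and the claim "at least one of D and A is a knight" is indeed false.
Since C is a knave, "A is a knight or E is a knave" needs to be false, which holds.
D is a knave; "it is false that A is a knave" is false, as required.
Since E is a knight, "B and A are the same type" needs to be True, which holds.

A is a knave, B is a knave, C is a knave, D is a knave, and E is a knight.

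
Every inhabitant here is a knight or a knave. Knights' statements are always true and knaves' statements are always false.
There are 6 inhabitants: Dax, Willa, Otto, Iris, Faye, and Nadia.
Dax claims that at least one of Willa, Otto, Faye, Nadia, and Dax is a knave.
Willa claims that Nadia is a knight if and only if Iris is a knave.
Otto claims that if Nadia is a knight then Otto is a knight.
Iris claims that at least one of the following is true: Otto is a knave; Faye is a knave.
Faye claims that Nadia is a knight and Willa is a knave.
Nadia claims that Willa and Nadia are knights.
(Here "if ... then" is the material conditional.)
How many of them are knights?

The unique consistent assignment is Dax=knight, Willa=knight, Otto=knight, Iris=knight, Faye=knave, Nadia=knave.
That has 4 knights.

4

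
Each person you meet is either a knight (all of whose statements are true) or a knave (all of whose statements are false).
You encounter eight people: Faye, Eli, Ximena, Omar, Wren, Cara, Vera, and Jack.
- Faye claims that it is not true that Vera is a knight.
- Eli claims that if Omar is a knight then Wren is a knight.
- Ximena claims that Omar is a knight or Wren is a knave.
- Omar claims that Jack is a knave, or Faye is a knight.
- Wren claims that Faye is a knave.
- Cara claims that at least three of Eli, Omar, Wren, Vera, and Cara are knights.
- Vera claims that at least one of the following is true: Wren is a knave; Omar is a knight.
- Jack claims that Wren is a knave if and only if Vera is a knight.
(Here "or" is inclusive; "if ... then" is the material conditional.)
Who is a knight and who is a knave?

Knights: Eli, Ximena, Omar, Wren, Cara, and Vera. Knaves: Faye and Jack.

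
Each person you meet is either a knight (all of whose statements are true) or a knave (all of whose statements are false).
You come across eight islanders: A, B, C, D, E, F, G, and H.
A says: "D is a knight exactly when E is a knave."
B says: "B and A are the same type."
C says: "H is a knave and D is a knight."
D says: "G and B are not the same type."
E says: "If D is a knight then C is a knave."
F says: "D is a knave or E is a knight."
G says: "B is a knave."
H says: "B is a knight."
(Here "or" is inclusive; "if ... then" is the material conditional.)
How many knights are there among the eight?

4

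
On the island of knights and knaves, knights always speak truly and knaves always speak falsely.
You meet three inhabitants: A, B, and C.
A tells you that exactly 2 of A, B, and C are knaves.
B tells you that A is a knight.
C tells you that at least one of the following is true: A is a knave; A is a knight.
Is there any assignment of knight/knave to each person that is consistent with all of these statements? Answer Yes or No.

No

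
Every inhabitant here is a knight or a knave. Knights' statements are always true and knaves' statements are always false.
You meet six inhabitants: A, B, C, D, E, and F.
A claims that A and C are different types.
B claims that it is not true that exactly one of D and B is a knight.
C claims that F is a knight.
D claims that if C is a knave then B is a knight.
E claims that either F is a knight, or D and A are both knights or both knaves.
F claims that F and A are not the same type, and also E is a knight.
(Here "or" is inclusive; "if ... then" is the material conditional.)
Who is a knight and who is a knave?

Knights: B and D. Knaves: A, C, E, and F.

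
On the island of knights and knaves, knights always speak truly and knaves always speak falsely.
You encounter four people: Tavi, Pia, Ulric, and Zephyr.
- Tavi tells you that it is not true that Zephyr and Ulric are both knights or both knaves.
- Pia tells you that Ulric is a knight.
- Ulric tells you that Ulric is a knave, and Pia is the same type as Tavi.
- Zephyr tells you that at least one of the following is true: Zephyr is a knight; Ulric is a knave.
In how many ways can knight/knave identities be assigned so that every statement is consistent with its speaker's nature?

Consistent assignments:
  Tavi=knight, Pia=knave, Ulric=knave, Zephyr=knight

1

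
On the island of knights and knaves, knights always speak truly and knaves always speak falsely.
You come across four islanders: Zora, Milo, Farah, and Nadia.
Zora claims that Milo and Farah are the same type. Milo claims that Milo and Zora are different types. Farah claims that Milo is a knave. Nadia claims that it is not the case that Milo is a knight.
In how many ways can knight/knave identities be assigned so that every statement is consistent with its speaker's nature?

Consistent assignments:
  Zora=knave, Milo=knight, Farah=knave, Nadia=knave
  Zora=knave, Milo=knave, Farah=knight, Nadia=knight

2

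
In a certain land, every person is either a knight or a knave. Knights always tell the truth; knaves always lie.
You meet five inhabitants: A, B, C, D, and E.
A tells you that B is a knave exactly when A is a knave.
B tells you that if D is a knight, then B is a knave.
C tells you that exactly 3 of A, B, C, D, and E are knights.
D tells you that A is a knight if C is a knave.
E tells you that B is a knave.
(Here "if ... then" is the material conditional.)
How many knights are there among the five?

The unique consistent assignment is A=knave, B=knight, C=knave, D=knave, E=knave.
That has 1 knight.

1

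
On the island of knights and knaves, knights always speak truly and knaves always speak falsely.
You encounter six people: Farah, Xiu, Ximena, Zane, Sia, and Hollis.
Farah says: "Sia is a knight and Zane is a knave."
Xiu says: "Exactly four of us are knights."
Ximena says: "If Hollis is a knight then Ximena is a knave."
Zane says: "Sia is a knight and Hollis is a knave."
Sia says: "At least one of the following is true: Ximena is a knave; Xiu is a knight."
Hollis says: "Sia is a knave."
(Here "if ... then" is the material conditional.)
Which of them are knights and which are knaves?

Knights: Xiu, Ximena, Zane, and Sia. Knaves: Farah and Hollis.

Since Farah is a knave, "Sia is a knight and Zane is a knave" needs to be False, which holds.
Xiu (knight): "exactly four of us are knights" — true. ✓
Ximena is a knight, and the claim "if Hollis is a knight then Ximena is a knave" is indeed true.
Since Zane is a knight, "Sia is a knight and Hollis is a knave" needs to be true, which holds.
As a knight, Sia's statement "at least one of the following is true: Ximena is a knave; Xiu is a knight" should be true; it is.
Hollis (knave): "Sia is a knave" — False. ✓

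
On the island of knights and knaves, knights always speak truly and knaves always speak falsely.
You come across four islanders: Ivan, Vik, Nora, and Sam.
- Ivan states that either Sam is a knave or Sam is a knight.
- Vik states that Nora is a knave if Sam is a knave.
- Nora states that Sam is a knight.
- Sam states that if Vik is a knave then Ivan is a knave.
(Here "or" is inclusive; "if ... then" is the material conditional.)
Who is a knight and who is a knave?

Ivan is a knight; "either Sam is a knave or Sam is a knight" is true, as required.
Vik (knight): "Nora is a knave if Sam is a knave" — true. ✓
Since Nora is a knight, "Sam is a knight" needs to be true, which holds.
Since Sam is a knight, "if Vik is a knave then Ivan is a knave" needs to be true, which holds.

Knights: Ivan, Vik, Nora, and Sam. Knaves: none.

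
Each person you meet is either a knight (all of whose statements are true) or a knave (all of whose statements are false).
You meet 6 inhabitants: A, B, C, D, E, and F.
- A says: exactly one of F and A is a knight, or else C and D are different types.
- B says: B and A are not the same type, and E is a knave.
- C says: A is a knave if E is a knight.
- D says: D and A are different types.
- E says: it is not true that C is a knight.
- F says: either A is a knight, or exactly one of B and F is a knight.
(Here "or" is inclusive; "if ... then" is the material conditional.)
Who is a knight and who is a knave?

A is a knave, B is a knave, C is a knight, D is a knight, E is a knave, and F is a knave.

As a knave, A's statement "exactly one of F and A is a knight, or else C and D are different types" should be false; it is.
Since B is a knave, "B and A are not the same type, and E is a knave" needs to be false, which holds.
C is a knight, and the claim "A is a knave if E is a knight" is indeed True.
D is a knight; "D and A are different types" is True, as required.
E is a knave; "it is not true that C is a knight" is false, as required.
As a knave, F's statement "either A is a knight, or exactly one of B and F is a knight" should be false; it is.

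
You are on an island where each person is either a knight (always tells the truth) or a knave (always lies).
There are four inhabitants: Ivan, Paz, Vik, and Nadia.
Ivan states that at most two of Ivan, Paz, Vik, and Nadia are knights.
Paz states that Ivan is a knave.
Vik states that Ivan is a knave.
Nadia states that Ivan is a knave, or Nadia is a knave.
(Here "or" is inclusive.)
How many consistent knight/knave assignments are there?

1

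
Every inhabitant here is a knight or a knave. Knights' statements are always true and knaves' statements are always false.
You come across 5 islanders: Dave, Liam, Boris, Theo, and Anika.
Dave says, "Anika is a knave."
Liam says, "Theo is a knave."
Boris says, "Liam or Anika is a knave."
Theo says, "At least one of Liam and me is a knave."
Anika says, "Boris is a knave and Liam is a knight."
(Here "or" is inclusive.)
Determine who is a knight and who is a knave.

Knights: Dave, Boris, and Theo. Knaves: Liam and Anika.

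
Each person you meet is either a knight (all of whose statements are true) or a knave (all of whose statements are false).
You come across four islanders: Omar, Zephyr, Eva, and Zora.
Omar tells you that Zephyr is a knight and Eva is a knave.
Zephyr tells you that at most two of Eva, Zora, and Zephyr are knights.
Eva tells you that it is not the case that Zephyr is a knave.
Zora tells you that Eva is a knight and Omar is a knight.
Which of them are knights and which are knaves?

Suppose Omar is a knight. Then Omar's statement "Zephyr is a knight and Eva is a knave" would have to be true. Checking the 8 ways to assign the others, none is consistent with every speaker.
(For instance, with Zephyr=knight, Eva=knight, Zora=knave, Omar's claim "Zephyr is a knight and Eva is a knave" comes out false where it would need to be true.)
So Omar must be a knave, making "Zephyr is a knight and Eva is a knave" false. Taking Omar=knave, Zephyr=knight, Eva=knight, Zora=knave, each remaining statement checks out:
  Zephyr (knight): "at most two of Eva, Zora, and Zephyr are knights" — true. ✓
  Eva (knight): "it is not the case that Zephyr is a knave" — true. ✓
  Zora (knave): "Eva is a knight and Omar is a knight" — false. ✓
This is the unique consistent assignment.

Omar is a knave, Zephyr is a knight, Eva is a knight, and Zora is a knave.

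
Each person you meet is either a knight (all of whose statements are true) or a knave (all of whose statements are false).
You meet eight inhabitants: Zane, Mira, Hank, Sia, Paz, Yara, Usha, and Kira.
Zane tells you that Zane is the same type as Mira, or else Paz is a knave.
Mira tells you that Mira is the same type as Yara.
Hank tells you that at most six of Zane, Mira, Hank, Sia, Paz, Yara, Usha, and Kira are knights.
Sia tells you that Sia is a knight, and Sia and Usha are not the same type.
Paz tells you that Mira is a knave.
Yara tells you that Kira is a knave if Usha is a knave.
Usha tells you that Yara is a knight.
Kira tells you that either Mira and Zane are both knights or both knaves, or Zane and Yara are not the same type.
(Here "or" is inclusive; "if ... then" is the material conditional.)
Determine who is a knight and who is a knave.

Since Zane is a knight, "Zane is the same type as Mira, or else Paz is a knave" needs to be True, which holds.
Mira is a knight, so "Mira is the same type as Yara" must be True — and it is.
Hank (knight): "at most six of Zane, Mira, Hank, Sia, Paz, Yara, Usha, and Kira are knights" — True. ✓
Since Sia is a knave, "Sia is a knight, and Sia and Usha are not the same type" needs to be False, which holds.
Paz is a knave; "Mira is a knave" is False, as required.
Yara is a knight; "Kira is a knave if Usha is a knave" is True, as required.
As a knight, Usha's statement "Yara is a knight" should be True; it is.
Kira (knight): "either Mira and Zane are both knights or both knaves, or Zane and Yara are not the same type" — True. ✓

Zane is a knight, Mira is a knight, Hank is a knight, Sia is a knave, Paz is a knave, Yara is a knight, Usha is a knight, and Kira is a knight.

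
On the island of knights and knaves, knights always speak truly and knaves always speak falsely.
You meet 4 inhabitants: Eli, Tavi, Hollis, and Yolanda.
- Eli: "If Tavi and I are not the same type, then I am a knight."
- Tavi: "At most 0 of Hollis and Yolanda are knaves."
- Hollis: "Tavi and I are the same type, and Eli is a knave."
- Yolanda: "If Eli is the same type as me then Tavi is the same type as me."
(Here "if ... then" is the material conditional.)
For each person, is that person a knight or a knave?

Eli is a knave, Tavi is a knight, Hollis is a knight, and Yolanda is a knight.

Eli (knave): "if Tavi and I are not the same type, then I am a knight" — False. ✓
Tavi is a knight; "at most 0 of Hollis and Yolanda are knaves" is true, as required.
Since Hollis is a knight, "Tavi and I are the same type, and Eli is a knave" needs to be true, which holds.
Yolanda is a knight, and the claim "if Eli is the same type as me then Tavi is the same type as me" is indeed true.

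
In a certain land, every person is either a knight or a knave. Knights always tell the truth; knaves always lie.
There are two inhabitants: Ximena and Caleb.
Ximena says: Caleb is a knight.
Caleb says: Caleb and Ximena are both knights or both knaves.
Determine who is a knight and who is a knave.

As a knight, Ximena's statement "Caleb is a knight" should be True; it is.
As a knight, Caleb's statement "Caleb and Ximena are both knights or both knaves" should be True; it is.

Knights: Ximena and Caleb. Knaves: none.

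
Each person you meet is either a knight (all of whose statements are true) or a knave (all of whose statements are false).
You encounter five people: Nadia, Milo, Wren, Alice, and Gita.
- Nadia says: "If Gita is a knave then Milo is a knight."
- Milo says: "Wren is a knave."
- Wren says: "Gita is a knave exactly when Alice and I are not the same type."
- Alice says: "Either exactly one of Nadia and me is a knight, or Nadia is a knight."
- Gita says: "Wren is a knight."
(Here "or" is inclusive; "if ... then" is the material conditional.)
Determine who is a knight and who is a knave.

Knights: Nadia, Wren, Alice, and Gita. Knaves: Milo.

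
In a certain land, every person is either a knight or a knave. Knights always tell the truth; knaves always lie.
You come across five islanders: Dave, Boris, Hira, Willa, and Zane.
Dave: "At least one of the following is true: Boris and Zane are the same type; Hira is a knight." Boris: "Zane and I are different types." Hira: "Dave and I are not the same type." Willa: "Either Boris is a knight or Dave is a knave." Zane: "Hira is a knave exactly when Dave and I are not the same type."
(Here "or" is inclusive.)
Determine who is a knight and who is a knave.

Dave is a knave, Boris is a knight, Hira is a knave, Willa is a knight, and Zane is a knave.

Suppose Dave is a knight. Then Dave's statement "at least one of the following is true: Boris and Zane are the same type; Hira is a knight" would have to be true. Checking the 16 ways to assign the others, none is consistent with every speaker.
(For instance, with Boris=knight, Hira=knave, Willa=knight, Zane=knave, Dave's claim "at least one of the following is true: Boris and Zane are the same type; Hira is a knight" comes out false where it would need to be true.)
So Dave must be a knave, making "at least one of the following is true: Boris and Zane are the same type; Hira is a knight" false. Taking Dave=knave, Boris=knight, Hira=knave, Willa=knight, Zane=knave, each remaining statement checks out:
  Boris (knight): "Zane and I are different types" — true. ✓
  Hira (knave): "Dave and I are not the same type" — false. ✓
  Willa (knight): "either Boris is a knight or Dave is a knave" — true. ✓
  Zane (knave): "Hira is a knave exactly when Dave and I are not the same type" — false. ✓
This is the unique consistent assignment.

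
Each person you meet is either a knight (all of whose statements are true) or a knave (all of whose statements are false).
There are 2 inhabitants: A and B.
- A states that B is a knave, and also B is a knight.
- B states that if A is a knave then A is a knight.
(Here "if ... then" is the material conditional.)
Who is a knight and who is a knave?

A is a knave and B is a knave.

Suppose A is a knight. Then A's statement "B is a knave, and also B is a knight" would have to be true. Checking the 2 ways to assign the others, none is consistent with every speaker.
(For instance, with B=knave, A's claim "B is a knave, and also B is a knight" comes out false where it would need to be true.)
So A must be a knave, making "B is a knave, and also B is a knight" false. Taking A=knave, B=knave, each remaining statement checks out:
  B (knave): "if A is a knave then A is a knight" — false. ✓
This is the unique consistent assignment.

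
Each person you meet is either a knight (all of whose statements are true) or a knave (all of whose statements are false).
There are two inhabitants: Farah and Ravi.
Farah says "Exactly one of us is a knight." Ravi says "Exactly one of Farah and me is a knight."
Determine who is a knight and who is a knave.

Farah is a knave and Ravi is a knave.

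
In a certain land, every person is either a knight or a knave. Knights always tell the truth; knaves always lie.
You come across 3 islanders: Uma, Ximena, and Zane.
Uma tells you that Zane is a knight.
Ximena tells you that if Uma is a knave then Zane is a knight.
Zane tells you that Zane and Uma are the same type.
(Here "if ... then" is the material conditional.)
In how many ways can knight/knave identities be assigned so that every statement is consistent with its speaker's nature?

1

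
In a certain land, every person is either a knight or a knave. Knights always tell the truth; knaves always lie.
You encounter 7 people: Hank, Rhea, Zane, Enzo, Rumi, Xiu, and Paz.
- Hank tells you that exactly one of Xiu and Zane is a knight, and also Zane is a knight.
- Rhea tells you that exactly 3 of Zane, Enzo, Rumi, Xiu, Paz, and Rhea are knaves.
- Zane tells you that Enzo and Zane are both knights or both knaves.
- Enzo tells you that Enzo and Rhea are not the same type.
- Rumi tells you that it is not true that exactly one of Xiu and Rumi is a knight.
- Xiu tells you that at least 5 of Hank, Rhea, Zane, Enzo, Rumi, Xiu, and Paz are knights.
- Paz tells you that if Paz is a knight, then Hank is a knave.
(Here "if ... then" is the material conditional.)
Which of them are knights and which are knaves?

Hank is a knave, Rhea is a knave, Zane is a knight, Enzo is a knight, Rumi is a knight, Xiu is a knight, and Paz is a knight.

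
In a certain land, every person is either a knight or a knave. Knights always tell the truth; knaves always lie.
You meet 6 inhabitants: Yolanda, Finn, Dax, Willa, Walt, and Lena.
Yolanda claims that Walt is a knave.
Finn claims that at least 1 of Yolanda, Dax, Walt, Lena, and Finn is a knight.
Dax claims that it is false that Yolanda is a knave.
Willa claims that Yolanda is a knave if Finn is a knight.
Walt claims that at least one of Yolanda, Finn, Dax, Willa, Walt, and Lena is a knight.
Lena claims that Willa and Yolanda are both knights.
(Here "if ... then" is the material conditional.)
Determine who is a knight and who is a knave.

Yolanda is a knave, Finn is a knight, Dax is a knave, Willa is a knight, Walt is a knight, and Lena is a knave.

Since Yolanda is a knave, "Walt is a knave" needs to be false, which holds.
Finn (knight): "at least 1 of Yolanda, Dax, Walt, Lena, and Finn is a knight" — True. ✓
Dax is a knave, so "it is false that Yolanda is a knave" must be false — and it is.
Willa (knight): "Yolanda is a knave if Finn is a knight" — True. ✓
As a knight, Walt's statement "at least one of Yolanda, Finn, Dax, Willa, Walt, and Lena is a knight" should be True; it is.
Since Lena is a knave, "Willa and Yolanda are both knights" needs to be false, which holds.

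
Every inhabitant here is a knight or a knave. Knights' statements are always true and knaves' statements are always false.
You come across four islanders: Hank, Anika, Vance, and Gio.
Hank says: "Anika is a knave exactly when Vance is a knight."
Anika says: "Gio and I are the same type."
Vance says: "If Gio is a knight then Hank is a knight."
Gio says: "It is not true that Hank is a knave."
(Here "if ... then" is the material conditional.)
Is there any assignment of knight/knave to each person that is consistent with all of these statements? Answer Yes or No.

Yes

One consistent assignment: Hank=knight, Anika=knave, Vance=knight, Gio=knight.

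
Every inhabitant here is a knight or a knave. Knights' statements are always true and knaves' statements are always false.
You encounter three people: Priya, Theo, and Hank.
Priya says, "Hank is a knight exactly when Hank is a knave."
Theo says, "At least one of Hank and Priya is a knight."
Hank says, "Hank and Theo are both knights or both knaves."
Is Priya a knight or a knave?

Priya is a knave.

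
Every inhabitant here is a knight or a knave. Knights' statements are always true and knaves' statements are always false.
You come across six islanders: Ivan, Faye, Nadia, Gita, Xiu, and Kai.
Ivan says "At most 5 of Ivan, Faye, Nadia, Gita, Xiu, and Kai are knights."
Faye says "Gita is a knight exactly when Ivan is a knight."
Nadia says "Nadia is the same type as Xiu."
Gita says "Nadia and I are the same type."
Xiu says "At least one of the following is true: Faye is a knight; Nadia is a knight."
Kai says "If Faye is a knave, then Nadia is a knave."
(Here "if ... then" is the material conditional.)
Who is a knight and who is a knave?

Knights: Ivan, Nadia, and Xiu. Knaves: Faye, Gita, and Kai.

Ivan is a knight; "at most 5 of Ivan, Faye, Nadia, Gita, Xiu, and Kai are knights" is True, as required.
Since Faye is a knave, "Gita is a knight exactly when Ivan is a knight" needs to be false, which holds.
Nadia is a knight, and the claim "Nadia is the same type as Xiu" is indeed True.
Gita is a knave, and the claim "Nadia and I are the same type" is indeed false.
Since Xiu is a knight, "at least one of the following is true: Faye is a knight; Nadia is a knight" needs to be True, which holds.
Kai is a knave; "if Faye is a knave, then Nadia is a knave" is false, as required.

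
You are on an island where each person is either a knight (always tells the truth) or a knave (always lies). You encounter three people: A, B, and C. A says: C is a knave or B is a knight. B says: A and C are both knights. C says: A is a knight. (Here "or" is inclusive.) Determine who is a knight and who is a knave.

A is a knight, B is a knight, and C is a knight.

A is a knight; "C is a knave or B is a knight" is true, as required.
B is a knight, so "A and C are both knights" must be true — and it is.
Since C is a knight, "A is a knight" needs to be true, which holds.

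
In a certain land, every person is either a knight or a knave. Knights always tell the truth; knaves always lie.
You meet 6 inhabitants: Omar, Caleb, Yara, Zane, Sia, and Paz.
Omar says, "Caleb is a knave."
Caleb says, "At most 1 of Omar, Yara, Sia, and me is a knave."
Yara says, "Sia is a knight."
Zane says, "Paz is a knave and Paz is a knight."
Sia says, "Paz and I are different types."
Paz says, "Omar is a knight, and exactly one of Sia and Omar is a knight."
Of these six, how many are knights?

3

The unique consistent assignment is Omar=knave, Caleb=knight, Yara=knight, Zane=knave, Sia=knight, Paz=knave.
That has 3 knights.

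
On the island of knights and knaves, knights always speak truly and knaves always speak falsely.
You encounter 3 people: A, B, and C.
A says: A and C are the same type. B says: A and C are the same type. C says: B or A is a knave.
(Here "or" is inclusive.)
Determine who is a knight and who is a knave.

Knights: C. Knaves: A and B.

A is a knave, so "A and C are the same type" must be false — and it is.
B is a knave, and the claim "A and C are the same type" is indeed false.
C is a knight, and the claim "B or A is a knave" is indeed true.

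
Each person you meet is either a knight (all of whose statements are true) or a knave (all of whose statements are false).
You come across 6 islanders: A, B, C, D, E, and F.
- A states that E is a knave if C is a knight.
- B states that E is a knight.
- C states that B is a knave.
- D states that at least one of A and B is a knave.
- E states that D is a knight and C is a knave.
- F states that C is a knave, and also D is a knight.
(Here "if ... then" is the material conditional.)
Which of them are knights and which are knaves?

A is a knight, B is a knave, C is a knight, D is a knight, E is a knave, and F is a knave.

A is a knight, so "E is a knave if C is a knight" must be true — and it is.
B is a knave, and the claim "E is a knight" is indeed false.
C is a knight, so "B is a knave" must be true — and it is.
D is a knight, and the claim "at least one of A and B is a knave" is indeed true.
E is a knave, and the claim "D is a knight and C is a knave" is indeed false.
Since F is a knave, "C is a knave, and also D is a knight" needs to be false, which holds.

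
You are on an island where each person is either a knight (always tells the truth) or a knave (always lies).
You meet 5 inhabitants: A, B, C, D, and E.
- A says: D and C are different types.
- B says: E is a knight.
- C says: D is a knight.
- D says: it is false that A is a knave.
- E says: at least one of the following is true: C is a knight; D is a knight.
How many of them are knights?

0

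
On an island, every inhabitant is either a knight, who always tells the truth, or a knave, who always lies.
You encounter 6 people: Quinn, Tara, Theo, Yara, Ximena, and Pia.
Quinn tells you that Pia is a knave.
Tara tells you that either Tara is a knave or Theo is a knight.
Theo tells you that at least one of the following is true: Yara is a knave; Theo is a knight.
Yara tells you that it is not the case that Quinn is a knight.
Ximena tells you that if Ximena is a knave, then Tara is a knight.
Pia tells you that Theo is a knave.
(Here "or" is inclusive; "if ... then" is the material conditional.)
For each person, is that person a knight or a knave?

As a knight, Quinn's statement "Pia is a knave" should be true; it is.
Tara (knight): "either Tara is a knave or Theo is a knight" — true. ✓
Theo is a knight, so "at least one of the following is true: Yara is a knave; Theo is a knight" must be true — and it is.
Yara (knave): "it is not the case that Quinn is a knight" — false. ✓
As a knight, Ximena's statement "if Ximena is a knave, then Tara is a knight" should be true; it is.
Pia is a knave; "Theo is a knave" is false, as required.

Knights: Quinn, Tara, Theo, and Ximena. Knaves: Yara and Pia.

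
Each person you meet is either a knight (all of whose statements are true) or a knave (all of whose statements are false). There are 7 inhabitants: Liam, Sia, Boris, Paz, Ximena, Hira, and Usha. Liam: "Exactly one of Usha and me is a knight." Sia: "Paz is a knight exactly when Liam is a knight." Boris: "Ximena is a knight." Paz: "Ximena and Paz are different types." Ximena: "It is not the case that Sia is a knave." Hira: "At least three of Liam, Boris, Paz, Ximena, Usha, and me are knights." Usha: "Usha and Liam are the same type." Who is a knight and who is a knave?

Liam (knight): "exactly one of Usha and me is a knight" — True. ✓
Sia is a knave, and the claim "Paz is a knight exactly when Liam is a knight" is indeed False.
Since Boris is a knave, "Ximena is a knight" needs to be False, which holds.
Paz (knave): "Ximena and Paz are different types" — False. ✓
Ximena is a knave, so "it is not the case that Sia is a knave" must be False — and it is.
Hira is a knave; "at least three of Liam, Boris, Paz, Ximena, Usha, and me are knights" is False, as required.
Usha is a knave; "Usha and Liam are the same type" is False, as required.

Knights: Liam. Knaves: Sia, Boris, Paz, Ximena, Hira, and Usha.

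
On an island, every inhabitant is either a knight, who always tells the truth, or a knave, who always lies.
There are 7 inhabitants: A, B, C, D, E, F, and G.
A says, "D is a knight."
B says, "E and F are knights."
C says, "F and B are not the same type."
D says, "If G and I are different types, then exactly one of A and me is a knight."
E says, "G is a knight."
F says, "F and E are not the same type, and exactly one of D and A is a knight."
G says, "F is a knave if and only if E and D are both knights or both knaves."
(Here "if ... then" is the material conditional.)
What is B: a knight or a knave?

B is a knave.

Consistent assignments: {A=knight, B=knave, C=knave, D=knight, E=knight, F=knave, G=knight}
In every consistent assignment, B is a knave.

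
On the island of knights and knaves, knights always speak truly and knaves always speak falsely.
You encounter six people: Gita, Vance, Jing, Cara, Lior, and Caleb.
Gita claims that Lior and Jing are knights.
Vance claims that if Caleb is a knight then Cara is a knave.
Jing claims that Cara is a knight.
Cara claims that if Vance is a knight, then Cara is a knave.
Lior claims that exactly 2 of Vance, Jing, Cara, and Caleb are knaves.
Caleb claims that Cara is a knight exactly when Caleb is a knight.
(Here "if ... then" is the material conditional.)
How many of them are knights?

The unique consistent assignment is Gita=knave, Vance=knave, Jing=knight, Cara=knight, Lior=knave, Caleb=knight.
That has 3 knights.

3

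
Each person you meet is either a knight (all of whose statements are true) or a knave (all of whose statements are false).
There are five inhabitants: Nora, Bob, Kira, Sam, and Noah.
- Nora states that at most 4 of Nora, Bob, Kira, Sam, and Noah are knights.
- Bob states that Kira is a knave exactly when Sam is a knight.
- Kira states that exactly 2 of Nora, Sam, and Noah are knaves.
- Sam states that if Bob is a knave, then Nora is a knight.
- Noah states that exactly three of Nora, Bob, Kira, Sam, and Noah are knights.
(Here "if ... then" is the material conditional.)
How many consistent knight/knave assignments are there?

0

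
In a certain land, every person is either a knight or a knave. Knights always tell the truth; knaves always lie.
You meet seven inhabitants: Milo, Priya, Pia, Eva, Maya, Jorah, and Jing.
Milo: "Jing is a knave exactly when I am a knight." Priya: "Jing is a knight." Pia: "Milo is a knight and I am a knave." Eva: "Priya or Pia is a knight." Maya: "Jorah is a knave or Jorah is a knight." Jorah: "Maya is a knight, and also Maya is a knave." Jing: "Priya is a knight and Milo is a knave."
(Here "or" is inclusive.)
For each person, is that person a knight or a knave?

Milo (knave): "Jing is a knave exactly when I am a knight" — False. ✓
Priya is a knave, so "Jing is a knight" must be False — and it is.
Pia is a knave, and the claim "Milo is a knight and I am a knave" is indeed False.
Eva is a knave, and the claim "Priya or Pia is a knight" is indeed False.
Maya is a knight; "Jorah is a knave or Jorah is a knight" is true, as required.
As a knave, Jorah's statement "Maya is a knight, and also Maya is a knave" should be False; it is.
Jing (knave): "Priya is a knight and Milo is a knave" — False. ✓

Milo is a knave, Priya is a knave, Pia is a knave, Eva is a knave, Maya is a knight, Jorah is a knave, and Jing is a knave.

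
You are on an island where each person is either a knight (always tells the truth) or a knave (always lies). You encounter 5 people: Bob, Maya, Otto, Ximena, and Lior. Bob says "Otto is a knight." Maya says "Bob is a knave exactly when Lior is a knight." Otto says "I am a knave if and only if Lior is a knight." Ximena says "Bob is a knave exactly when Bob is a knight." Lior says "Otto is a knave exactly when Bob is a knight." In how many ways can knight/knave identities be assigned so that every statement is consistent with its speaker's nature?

Consistent assignments:
  Bob=knight, Maya=knight, Otto=knight, Ximena=knave, Lior=knave
  Bob=knave, Maya=knave, Otto=knave, Ximena=knave, Lior=knave

2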